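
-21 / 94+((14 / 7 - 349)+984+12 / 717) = 14306199 / 22466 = 636.79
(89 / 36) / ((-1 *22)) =-89 / 792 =-0.11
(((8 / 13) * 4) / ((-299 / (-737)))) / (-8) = -0.76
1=1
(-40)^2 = 1600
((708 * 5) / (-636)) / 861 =-295 / 45633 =-0.01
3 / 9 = 1 / 3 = 0.33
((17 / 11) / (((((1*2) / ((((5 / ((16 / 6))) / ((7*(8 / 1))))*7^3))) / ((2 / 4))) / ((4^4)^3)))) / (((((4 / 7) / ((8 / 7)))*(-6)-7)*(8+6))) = -5849088 / 11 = -531735.27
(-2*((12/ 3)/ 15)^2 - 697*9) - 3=-1412132/ 225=-6276.14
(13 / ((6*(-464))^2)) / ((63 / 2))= 13 / 244145664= 0.00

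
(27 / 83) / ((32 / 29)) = 783 / 2656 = 0.29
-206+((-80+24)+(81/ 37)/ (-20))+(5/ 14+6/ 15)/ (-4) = -543483/ 2072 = -262.30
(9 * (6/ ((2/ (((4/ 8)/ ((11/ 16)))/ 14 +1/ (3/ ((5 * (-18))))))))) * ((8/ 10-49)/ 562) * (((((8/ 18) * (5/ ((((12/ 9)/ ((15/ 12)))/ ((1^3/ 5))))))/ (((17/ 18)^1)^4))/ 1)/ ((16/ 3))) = 49224368331/ 7228575508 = 6.81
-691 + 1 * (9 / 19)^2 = -249370 / 361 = -690.78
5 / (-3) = -5 / 3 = -1.67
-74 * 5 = -370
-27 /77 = -0.35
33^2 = 1089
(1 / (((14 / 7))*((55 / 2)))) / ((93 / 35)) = 7 / 1023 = 0.01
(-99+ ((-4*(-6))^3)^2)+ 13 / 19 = 3630954676 / 19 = 191102877.68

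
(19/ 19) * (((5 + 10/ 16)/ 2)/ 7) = 45/ 112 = 0.40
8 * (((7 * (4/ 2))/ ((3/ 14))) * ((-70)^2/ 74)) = 3841600/ 111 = 34609.01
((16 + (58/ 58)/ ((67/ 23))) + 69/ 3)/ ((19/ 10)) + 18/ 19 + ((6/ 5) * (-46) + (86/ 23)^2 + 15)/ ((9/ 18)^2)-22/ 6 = -877677049/ 10101255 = -86.89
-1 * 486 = -486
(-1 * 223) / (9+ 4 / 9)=-23.61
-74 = -74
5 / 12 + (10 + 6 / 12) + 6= 203 / 12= 16.92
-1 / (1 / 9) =-9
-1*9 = -9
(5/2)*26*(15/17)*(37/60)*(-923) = -2219815/68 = -32644.34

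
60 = 60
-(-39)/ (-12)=-13/ 4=-3.25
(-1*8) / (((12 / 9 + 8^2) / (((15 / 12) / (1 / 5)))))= -75 / 98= -0.77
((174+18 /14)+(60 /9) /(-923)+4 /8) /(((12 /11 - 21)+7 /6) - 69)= -74956519 /37415651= -2.00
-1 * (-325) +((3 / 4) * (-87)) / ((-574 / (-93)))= 721927 / 2296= 314.43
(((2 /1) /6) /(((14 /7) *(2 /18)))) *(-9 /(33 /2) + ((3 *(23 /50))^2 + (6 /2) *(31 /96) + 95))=64236279 /440000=145.99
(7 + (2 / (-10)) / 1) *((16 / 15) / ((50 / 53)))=14416 / 1875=7.69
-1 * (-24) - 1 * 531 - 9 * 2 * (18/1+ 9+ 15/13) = -13179/13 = -1013.77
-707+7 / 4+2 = -2813 / 4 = -703.25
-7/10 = -0.70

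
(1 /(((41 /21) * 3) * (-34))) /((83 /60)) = -210 /57851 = -0.00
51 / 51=1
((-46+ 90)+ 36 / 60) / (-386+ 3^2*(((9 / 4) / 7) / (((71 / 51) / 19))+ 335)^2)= 881328112 / 20477337135125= 0.00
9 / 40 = 0.22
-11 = -11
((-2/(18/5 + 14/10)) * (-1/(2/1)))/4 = 1/20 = 0.05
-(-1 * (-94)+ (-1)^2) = -95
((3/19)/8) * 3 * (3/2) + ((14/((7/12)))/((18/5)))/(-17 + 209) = 169/1368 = 0.12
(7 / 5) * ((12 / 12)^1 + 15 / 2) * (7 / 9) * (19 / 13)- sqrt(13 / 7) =12.16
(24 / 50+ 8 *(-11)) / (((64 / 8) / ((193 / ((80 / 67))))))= -7073257 / 4000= -1768.31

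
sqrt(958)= 30.95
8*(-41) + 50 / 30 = -326.33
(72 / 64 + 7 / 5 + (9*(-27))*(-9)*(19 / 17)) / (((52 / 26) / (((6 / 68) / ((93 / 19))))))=31612903 / 1433440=22.05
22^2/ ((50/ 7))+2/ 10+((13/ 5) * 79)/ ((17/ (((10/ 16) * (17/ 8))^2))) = 89.27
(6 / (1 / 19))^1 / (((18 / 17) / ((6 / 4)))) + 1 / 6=161.67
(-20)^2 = 400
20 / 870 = 2 / 87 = 0.02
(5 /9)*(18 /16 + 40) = 1645 /72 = 22.85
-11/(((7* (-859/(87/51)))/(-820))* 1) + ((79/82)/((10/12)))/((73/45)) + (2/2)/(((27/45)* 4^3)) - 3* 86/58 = -10678548908915/1703515418304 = -6.27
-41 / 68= -0.60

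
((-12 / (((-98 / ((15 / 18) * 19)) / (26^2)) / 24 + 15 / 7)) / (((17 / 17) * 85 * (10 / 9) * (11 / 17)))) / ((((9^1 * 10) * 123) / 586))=-105372176 / 21718547675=-0.00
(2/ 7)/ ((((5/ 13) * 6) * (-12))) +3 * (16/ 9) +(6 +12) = 29387/ 1260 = 23.32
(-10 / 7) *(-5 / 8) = 25 / 28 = 0.89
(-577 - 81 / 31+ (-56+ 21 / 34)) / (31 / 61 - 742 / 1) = 13608795 / 15891158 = 0.86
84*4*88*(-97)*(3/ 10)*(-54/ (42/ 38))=42038092.80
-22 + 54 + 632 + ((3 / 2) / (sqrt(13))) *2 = 3 *sqrt(13) / 13 + 664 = 664.83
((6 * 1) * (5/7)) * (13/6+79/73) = 7115/511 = 13.92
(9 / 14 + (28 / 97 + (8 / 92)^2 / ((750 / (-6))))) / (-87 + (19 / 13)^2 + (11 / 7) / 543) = -403981000449 / 36804980460250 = -0.01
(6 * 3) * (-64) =-1152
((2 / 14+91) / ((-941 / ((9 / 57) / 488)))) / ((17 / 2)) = -957 / 259567322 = -0.00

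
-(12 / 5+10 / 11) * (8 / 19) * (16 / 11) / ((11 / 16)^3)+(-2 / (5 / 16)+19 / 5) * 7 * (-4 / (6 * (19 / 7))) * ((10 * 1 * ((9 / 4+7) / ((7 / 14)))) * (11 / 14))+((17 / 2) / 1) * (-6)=27197091902 / 45899535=592.54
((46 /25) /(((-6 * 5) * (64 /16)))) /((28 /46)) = -529 /21000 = -0.03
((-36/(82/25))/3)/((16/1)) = -75/328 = -0.23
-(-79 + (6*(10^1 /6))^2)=-21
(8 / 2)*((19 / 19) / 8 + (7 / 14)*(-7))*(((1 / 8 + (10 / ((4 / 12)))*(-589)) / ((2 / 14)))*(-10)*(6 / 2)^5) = -32460973965 / 8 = -4057621745.62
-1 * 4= -4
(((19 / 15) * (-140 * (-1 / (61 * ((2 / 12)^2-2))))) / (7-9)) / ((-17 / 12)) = -38304 / 73627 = -0.52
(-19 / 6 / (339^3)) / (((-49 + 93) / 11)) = -19 / 934997256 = -0.00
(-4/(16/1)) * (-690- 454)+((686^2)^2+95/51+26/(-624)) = 90355922965559/408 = 221460595503.82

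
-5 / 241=-0.02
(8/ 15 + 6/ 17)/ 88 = 113/ 11220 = 0.01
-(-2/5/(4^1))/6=1/60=0.02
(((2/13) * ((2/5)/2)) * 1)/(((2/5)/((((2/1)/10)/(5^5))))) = 1/203125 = 0.00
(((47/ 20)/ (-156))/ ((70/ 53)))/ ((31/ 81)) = -67257/ 2256800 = -0.03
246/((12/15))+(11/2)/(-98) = 60259/196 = 307.44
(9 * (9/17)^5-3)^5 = -720203518967148133920287529300000/5770627412348402378939569991057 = -124.81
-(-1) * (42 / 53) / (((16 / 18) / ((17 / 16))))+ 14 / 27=134239 / 91584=1.47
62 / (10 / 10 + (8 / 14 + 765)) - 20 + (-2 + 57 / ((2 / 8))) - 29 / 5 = 2686768 / 13415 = 200.28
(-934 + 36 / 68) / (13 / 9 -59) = 20403 / 1258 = 16.22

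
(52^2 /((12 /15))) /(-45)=-676 /9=-75.11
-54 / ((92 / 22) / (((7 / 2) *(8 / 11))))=-756 / 23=-32.87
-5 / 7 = -0.71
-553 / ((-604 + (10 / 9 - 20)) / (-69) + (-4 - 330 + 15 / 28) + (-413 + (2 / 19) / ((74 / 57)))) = 0.75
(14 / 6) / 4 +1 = 19 / 12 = 1.58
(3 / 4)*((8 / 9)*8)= 16 / 3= 5.33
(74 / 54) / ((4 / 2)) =37 / 54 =0.69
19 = 19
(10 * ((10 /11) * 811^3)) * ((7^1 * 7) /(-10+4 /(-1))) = -186694105850 /11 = -16972191440.91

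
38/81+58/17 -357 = -486245/1377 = -353.12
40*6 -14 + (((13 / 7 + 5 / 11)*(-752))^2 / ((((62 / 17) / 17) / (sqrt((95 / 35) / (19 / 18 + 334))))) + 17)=243 + 7767205357056*sqrt(1604246) / 7759442383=1268098.50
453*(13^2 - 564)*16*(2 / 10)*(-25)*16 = 229036800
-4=-4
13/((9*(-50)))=-13/450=-0.03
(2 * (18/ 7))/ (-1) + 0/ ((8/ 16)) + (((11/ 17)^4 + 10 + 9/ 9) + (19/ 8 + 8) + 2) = 86094837/ 4677176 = 18.41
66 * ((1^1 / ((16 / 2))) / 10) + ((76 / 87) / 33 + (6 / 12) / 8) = 209921 / 229680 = 0.91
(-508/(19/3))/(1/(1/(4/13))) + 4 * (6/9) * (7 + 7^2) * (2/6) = -36065/171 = -210.91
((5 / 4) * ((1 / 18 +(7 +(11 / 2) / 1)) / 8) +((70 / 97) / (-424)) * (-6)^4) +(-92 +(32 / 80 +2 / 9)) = -678279619 / 7403040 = -91.62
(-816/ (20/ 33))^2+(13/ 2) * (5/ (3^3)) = 2447272121/ 1350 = 1812794.16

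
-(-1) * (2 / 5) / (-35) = -2 / 175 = -0.01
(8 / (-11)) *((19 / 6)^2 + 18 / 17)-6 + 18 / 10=-103193 / 8415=-12.26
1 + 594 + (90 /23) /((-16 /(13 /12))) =437725 /736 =594.74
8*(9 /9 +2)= 24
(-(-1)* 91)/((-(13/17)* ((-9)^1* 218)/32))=1904/981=1.94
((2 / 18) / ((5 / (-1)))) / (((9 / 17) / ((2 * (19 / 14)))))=-323 / 2835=-0.11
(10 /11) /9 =10 /99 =0.10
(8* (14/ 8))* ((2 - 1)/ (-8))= -7/ 4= -1.75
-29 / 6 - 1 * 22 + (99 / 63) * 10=-467 / 42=-11.12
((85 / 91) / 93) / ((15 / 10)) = 170 / 25389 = 0.01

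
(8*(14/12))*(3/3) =28/3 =9.33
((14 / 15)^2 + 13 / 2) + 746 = 339017 / 450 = 753.37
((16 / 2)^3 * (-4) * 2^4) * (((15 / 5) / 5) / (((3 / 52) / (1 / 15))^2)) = -88604672 / 3375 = -26253.24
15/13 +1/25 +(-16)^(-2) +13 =1181253/83200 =14.20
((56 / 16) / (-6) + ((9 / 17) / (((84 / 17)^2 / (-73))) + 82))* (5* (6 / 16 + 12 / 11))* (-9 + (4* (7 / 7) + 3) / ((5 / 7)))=8074067 / 17248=468.12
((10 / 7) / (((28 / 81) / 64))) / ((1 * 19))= 12960 / 931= 13.92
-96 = -96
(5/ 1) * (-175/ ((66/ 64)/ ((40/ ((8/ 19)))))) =-2660000/ 33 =-80606.06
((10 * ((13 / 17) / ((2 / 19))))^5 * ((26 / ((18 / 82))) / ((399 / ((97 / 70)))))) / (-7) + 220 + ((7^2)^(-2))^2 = -26278436517332709423656 / 221000212443339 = -118906838.26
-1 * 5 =-5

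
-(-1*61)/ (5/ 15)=183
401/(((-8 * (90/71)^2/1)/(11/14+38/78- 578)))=636537620813/35380800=17991.05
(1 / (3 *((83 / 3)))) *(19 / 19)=1 / 83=0.01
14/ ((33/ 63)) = 294/ 11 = 26.73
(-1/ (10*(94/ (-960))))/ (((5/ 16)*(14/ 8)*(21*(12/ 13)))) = 3328/ 34545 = 0.10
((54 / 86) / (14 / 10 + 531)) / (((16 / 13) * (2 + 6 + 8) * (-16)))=-1755 / 468852736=-0.00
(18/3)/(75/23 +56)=138/1363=0.10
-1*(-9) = 9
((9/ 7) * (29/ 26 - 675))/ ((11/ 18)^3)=-65688732/ 17303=-3796.38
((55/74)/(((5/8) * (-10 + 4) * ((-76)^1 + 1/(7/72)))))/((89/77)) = 5929/2272170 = 0.00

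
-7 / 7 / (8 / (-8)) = 1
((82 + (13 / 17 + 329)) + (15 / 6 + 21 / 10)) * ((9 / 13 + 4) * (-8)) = -17270808 / 1105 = -15629.69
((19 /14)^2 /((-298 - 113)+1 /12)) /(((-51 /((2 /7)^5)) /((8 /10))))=46208 /345175695305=0.00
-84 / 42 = -2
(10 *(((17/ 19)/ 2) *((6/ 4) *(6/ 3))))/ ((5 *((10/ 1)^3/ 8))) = 51/ 2375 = 0.02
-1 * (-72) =72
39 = 39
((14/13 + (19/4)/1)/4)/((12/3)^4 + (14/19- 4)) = 5757/998816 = 0.01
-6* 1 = -6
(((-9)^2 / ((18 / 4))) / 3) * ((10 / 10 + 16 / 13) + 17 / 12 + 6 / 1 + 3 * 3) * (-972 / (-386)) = 706887 / 2509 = 281.74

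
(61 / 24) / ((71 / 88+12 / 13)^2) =9979112 / 11749323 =0.85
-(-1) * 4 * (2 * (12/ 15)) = 6.40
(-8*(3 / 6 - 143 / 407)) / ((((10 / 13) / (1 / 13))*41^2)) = -22 / 310985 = -0.00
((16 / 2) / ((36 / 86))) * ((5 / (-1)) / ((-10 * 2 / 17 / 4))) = 2924 / 9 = 324.89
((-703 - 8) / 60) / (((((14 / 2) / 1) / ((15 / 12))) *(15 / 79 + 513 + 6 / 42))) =-18723 / 4541968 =-0.00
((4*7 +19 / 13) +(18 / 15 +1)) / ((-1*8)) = -1029 / 260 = -3.96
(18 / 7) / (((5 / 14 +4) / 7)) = 4.13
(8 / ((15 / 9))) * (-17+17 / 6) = -68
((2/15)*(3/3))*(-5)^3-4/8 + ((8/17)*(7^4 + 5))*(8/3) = 306217/102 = 3002.13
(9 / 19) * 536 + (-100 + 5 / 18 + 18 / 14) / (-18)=11176489 / 43092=259.36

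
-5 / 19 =-0.26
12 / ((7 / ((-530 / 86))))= -10.56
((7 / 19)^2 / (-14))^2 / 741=49 / 386271444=0.00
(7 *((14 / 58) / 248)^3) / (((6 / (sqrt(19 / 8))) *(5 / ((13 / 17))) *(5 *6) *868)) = 4459 *sqrt(38) / 2823073227863654400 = 0.00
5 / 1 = 5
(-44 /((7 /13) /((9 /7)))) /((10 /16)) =-41184 /245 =-168.10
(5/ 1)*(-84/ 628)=-105/ 157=-0.67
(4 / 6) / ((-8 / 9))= -3 / 4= -0.75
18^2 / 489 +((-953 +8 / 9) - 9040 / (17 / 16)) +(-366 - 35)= -245915594 / 24939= -9860.68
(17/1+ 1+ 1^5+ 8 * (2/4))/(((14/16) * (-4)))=-46/7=-6.57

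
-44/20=-11/5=-2.20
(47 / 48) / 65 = 0.02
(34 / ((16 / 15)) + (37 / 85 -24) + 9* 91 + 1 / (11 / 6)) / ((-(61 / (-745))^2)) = -687383032805 / 5566616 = -123483.11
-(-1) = 1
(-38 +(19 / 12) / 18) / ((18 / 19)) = -155591 / 3888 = -40.02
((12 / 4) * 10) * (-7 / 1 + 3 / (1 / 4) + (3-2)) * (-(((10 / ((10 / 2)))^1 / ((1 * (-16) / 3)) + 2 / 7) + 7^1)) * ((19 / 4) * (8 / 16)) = -330885 / 112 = -2954.33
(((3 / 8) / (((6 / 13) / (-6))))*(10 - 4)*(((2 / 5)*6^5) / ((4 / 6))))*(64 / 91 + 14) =-70228944 / 35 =-2006541.26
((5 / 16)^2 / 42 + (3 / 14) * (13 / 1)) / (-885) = -29977 / 9515520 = -0.00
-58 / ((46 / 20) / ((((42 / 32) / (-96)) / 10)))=203 / 5888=0.03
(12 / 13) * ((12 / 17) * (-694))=-99936 / 221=-452.20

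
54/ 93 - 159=-4911/ 31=-158.42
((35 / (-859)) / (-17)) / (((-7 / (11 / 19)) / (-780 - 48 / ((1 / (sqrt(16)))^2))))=85140 / 277457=0.31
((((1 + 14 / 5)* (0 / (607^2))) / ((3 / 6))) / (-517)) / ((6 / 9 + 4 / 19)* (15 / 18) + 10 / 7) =0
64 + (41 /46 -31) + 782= 815.89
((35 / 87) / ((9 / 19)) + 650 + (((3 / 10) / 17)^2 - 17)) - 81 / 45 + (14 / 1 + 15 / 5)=14687148887 / 22628700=649.05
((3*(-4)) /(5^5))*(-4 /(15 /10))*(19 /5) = 608 /15625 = 0.04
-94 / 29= -3.24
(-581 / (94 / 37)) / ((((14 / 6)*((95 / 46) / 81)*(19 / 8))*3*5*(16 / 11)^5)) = -921416737923 / 55597465600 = -16.57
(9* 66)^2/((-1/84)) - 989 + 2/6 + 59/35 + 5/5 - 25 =-3112119673/105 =-29639234.98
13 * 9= 117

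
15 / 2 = 7.50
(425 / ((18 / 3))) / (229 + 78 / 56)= 5950 / 19353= 0.31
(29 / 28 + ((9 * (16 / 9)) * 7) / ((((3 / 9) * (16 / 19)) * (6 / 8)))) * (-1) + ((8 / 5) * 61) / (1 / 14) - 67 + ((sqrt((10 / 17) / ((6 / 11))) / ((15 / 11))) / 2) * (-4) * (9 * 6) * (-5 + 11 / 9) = 88 * sqrt(2805) / 15 + 107291 / 140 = 1077.08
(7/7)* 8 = 8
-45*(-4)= 180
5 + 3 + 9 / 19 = 161 / 19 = 8.47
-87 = -87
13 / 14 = 0.93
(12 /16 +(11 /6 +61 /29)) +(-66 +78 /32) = -81955 /1392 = -58.88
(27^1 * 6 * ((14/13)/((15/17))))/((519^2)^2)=476/174670282995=0.00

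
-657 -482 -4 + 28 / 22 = -12559 / 11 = -1141.73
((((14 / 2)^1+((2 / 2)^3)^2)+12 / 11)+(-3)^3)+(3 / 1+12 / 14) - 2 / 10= -14.25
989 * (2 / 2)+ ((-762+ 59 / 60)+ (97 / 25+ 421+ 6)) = 197659 / 300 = 658.86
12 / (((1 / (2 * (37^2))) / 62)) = 2037072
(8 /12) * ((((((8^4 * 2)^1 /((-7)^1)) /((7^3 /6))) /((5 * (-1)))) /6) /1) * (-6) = -32768 /12005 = -2.73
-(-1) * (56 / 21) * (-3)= -8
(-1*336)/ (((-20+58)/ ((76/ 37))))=-18.16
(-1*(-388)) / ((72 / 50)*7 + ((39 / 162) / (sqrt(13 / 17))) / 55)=862472318400 / 22406491819 - 28809000*sqrt(221) / 22406491819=38.47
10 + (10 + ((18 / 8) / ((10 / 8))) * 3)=127 / 5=25.40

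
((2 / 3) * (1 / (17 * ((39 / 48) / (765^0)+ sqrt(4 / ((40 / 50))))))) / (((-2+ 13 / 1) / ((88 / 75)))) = -3328 / 4249575+ 4096 * sqrt(5) / 4249575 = 0.00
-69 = -69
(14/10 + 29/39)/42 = 209/4095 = 0.05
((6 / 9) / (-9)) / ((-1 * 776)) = 1 / 10476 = 0.00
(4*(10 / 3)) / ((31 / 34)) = 1360 / 93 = 14.62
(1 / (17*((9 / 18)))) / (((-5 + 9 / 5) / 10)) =-25 / 68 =-0.37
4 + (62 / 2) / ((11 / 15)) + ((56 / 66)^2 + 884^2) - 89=850959838 / 1089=781413.99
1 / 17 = 0.06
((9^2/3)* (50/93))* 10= 4500/31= 145.16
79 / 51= 1.55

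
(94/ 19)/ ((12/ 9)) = 141/ 38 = 3.71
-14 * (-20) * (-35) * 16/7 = -22400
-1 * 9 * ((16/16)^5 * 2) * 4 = -72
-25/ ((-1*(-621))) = -25/ 621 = -0.04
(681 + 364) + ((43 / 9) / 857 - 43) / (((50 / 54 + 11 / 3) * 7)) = 194088893 / 185969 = 1043.66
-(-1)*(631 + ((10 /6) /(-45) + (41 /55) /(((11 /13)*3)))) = 631.26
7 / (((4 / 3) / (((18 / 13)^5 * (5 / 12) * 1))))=4133430 / 371293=11.13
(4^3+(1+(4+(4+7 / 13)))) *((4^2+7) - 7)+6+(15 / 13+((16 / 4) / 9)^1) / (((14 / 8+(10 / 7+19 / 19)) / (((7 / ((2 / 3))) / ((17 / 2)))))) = 5398430 / 4563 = 1183.09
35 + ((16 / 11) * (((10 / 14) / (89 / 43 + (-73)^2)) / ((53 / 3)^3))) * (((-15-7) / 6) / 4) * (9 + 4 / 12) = 99539905725 / 2843997331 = 35.00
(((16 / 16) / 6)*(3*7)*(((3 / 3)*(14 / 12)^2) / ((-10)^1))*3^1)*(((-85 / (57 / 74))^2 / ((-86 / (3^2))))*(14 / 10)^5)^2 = -15166211284585660768567 / 225903308437500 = -67135852.90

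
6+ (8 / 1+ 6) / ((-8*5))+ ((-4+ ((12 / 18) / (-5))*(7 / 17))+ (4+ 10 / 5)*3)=19987 / 1020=19.60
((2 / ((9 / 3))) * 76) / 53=152 / 159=0.96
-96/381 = -32/127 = -0.25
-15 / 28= -0.54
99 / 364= 0.27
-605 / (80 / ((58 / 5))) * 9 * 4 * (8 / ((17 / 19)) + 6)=-4010787 / 85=-47185.73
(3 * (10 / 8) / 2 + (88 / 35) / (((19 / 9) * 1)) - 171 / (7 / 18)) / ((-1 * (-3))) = -145.55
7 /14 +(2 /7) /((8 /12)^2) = 8 /7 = 1.14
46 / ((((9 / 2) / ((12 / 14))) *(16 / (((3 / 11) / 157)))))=23 / 24178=0.00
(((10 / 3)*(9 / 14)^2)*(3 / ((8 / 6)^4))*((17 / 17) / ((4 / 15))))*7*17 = 8365275 / 14336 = 583.52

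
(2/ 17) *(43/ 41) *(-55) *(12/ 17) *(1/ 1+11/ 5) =-181632/ 11849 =-15.33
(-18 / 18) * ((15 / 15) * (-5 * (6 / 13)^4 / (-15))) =-432 / 28561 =-0.02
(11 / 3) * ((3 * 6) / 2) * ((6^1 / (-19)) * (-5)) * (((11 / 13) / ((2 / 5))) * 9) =245025 / 247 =992.00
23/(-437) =-0.05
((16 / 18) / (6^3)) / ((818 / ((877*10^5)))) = 43850000 / 99387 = 441.20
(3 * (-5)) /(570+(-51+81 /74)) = -370 /12829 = -0.03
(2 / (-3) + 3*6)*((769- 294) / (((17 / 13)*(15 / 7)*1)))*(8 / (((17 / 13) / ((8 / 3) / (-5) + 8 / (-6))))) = -261812096 / 7803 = -33552.75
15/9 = 5/3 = 1.67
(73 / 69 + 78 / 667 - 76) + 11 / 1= -127714 / 2001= -63.83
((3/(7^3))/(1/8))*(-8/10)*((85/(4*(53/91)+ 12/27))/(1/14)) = -11934/497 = -24.01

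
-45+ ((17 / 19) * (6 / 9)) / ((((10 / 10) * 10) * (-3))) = -38492 / 855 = -45.02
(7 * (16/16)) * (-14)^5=-3764768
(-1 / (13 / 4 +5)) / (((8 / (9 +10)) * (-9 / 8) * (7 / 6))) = 152 / 693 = 0.22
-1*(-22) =22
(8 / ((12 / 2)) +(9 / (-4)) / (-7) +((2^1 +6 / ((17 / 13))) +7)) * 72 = 130602 / 119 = 1097.50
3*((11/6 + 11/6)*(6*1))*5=330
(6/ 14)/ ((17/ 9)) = 27/ 119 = 0.23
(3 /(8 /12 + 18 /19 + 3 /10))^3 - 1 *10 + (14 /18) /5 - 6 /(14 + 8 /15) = -40808955725152 /6369616180755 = -6.41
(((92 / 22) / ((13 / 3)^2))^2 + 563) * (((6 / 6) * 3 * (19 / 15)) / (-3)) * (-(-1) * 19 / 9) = -1505.64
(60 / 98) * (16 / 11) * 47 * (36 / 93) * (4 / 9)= 120320 / 16709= 7.20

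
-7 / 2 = -3.50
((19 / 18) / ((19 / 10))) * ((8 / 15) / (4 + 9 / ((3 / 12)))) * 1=1 / 135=0.01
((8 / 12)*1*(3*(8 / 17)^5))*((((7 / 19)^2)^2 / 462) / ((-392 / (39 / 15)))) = -372736 / 30531135376005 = -0.00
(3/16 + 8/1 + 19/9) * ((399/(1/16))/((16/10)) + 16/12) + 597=41702.19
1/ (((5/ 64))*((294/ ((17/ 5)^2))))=9248/ 18375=0.50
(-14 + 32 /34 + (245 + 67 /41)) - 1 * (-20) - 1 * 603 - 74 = -295127 /697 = -423.42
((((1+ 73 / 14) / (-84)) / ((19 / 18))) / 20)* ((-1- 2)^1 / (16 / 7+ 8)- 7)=435 / 17024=0.03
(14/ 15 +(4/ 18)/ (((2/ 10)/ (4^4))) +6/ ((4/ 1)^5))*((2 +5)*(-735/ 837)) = -2255306977/ 1285632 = -1754.24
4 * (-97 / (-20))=97 / 5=19.40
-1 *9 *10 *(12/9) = -120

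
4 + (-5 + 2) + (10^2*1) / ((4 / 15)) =376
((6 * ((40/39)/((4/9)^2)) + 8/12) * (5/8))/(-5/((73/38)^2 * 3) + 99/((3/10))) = 6613289/109584592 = 0.06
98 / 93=1.05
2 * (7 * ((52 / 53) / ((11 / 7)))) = 5096 / 583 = 8.74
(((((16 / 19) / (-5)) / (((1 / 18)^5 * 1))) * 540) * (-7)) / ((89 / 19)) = 256811399.19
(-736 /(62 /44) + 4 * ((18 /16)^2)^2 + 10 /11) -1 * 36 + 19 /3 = -570573217 /1047552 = -544.67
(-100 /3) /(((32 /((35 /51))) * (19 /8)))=-875 /2907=-0.30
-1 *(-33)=33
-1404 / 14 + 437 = 2357 / 7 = 336.71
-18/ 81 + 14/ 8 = 55/ 36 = 1.53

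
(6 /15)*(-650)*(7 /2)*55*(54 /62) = -1351350 /31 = -43591.94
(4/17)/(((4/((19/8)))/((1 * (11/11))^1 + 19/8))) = 513/1088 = 0.47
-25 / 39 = -0.64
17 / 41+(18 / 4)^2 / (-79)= 2051 / 12956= 0.16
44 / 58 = 22 / 29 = 0.76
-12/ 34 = -0.35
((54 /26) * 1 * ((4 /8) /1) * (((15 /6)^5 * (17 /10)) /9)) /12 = 10625 /6656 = 1.60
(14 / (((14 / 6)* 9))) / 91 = 2 / 273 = 0.01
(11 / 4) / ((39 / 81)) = 297 / 52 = 5.71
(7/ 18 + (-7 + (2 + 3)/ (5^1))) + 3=-47/ 18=-2.61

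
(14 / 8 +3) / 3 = 19 / 12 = 1.58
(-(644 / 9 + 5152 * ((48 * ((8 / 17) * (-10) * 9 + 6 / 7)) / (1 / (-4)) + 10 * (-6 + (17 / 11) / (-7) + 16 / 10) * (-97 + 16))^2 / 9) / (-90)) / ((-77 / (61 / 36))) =-2637196890221196659 / 137404041390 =-19193008.18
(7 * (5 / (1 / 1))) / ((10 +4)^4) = 5 / 5488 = 0.00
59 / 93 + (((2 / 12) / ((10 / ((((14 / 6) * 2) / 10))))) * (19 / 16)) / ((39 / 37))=0.64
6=6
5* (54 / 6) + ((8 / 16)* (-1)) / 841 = 75689 / 1682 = 45.00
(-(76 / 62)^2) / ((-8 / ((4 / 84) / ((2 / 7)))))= 361 / 11532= 0.03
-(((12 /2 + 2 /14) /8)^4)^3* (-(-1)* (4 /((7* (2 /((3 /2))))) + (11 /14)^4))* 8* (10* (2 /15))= -1242944315948852438953105 /3425624398720198722453504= -0.36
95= 95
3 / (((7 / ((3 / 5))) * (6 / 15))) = 9 / 14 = 0.64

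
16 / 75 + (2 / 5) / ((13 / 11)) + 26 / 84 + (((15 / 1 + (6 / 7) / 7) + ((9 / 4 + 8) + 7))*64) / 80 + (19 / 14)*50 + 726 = 26136633 / 31850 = 820.62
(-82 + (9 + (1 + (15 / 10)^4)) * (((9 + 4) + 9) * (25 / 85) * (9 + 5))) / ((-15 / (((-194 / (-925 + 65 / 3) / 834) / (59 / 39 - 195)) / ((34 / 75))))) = 329911647 / 1314373266976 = 0.00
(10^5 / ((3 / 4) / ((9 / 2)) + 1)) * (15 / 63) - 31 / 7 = 999783 / 49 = 20403.73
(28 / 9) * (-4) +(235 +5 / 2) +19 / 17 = 69209 / 306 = 226.17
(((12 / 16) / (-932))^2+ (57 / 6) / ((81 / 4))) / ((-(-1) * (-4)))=-528124121 / 4502946816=-0.12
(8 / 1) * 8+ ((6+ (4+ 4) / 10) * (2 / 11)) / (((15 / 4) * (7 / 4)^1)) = 370688 / 5775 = 64.19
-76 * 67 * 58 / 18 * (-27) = 443004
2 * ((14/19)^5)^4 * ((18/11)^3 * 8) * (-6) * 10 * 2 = -18.73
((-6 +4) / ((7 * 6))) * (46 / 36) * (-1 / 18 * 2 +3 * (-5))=1564 / 1701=0.92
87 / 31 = 2.81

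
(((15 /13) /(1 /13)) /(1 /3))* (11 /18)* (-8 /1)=-220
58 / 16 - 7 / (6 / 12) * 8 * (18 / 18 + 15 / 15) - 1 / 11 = -220.47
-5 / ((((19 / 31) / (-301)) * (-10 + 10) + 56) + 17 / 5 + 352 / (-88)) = -25 / 277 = -0.09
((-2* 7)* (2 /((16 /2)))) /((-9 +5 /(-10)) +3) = 7 /13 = 0.54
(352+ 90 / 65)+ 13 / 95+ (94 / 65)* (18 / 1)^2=1015263 / 1235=822.08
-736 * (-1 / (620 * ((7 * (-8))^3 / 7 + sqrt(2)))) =-100352 / 2120830435 - 4 * sqrt(2) / 2120830435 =-0.00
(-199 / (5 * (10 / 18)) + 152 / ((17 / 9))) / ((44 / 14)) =26271 / 9350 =2.81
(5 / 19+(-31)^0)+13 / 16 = 631 / 304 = 2.08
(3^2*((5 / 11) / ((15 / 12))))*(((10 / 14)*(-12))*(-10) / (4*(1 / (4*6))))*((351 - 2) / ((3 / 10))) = 150768000 / 77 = 1958025.97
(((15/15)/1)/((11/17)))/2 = 17/22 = 0.77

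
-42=-42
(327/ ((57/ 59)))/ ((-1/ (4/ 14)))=-96.71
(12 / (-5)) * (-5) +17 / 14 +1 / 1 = 199 / 14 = 14.21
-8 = -8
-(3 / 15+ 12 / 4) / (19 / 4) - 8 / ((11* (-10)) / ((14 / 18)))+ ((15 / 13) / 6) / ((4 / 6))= -160733 / 489060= -0.33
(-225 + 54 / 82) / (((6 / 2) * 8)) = -1533 / 164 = -9.35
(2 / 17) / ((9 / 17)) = 2 / 9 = 0.22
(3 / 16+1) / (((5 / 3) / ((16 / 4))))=57 / 20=2.85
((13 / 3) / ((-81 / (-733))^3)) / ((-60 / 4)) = -5119826881 / 23914845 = -214.09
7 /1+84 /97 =7.87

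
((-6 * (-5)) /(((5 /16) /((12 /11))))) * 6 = 6912 /11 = 628.36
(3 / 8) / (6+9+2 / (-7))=21 / 824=0.03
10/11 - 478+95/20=-20783/44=-472.34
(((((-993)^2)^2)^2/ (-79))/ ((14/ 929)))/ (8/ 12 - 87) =2634698697101150407715772387/ 286454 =9197632768616079397445.22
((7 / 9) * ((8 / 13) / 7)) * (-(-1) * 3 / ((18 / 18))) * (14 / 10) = 56 / 195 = 0.29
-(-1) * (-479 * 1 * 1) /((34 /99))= -47421 /34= -1394.74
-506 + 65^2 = 3719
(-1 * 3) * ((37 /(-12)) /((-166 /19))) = -703 /664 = -1.06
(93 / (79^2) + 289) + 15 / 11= 19934777 / 68651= 290.38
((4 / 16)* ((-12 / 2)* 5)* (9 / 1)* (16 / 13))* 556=-600480 / 13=-46190.77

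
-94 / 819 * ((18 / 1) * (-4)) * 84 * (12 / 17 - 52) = -7868928 / 221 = -35606.01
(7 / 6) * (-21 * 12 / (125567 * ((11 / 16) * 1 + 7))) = -1568 / 5148247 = -0.00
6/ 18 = 1/ 3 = 0.33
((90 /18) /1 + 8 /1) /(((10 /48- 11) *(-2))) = 156 /259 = 0.60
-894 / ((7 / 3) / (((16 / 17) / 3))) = -14304 / 119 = -120.20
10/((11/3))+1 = 3.73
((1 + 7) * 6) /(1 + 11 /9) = 108 /5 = 21.60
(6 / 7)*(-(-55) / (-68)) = -165 / 238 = -0.69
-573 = -573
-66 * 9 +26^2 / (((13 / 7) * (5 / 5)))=-230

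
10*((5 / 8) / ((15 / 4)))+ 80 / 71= 595 / 213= 2.79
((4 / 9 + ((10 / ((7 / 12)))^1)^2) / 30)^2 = 4211750404 / 43758225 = 96.25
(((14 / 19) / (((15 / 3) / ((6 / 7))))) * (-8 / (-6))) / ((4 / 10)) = 8 / 19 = 0.42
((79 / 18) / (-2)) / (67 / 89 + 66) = -7031 / 213876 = -0.03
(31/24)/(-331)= -31/7944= -0.00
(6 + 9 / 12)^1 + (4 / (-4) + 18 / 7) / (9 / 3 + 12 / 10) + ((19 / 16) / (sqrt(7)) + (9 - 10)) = 19 *sqrt(7) / 112 + 3601 / 588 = 6.57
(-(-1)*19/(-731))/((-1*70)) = 0.00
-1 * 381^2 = -145161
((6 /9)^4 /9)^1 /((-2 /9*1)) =-8 /81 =-0.10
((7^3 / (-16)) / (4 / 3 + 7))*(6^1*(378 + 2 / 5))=-1460151 / 250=-5840.60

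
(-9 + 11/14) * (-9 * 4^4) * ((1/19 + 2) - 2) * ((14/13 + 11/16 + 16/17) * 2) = 158429520/29393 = 5390.04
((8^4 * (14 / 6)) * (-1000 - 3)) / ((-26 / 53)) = 762087424 / 39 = 19540703.18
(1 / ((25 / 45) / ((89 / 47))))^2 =641601 / 55225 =11.62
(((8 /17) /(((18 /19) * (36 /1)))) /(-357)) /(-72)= 19 /35394408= 0.00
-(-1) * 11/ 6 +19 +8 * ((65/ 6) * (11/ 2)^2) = 2642.50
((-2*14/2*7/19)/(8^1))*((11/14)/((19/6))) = -231/1444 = -0.16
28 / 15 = 1.87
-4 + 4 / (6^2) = -3.89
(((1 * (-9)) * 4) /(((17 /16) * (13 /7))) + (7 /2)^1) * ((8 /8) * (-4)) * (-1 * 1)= -13034 /221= -58.98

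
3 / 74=0.04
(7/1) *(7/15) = 49/15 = 3.27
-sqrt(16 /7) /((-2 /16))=32 * sqrt(7) /7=12.09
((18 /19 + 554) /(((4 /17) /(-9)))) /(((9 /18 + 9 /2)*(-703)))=403308 /66785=6.04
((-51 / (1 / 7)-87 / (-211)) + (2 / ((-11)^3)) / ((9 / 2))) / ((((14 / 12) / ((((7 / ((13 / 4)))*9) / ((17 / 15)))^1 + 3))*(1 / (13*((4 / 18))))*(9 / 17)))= -5339305962896 / 159236847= -33530.59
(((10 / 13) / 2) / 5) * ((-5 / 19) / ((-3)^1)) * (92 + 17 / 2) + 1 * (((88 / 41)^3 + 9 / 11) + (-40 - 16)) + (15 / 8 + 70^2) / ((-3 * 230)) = -464881191377 / 8988401136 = -51.72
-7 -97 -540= -644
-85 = -85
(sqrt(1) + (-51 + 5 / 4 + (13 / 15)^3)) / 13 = -49949 / 13500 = -3.70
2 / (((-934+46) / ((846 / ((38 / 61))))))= -8601 / 2812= -3.06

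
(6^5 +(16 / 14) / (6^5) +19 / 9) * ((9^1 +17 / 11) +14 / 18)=59325863549 / 673596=88073.36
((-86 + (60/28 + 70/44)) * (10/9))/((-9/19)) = 401185/2079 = 192.97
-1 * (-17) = 17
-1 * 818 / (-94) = 409 / 47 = 8.70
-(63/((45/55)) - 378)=301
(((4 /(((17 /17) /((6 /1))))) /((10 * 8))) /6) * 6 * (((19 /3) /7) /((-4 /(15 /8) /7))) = -57 /64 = -0.89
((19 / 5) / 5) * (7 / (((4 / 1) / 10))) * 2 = 133 / 5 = 26.60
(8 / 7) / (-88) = -1 / 77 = -0.01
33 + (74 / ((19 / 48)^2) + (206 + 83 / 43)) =11071288 / 15523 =713.22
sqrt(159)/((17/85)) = 5* sqrt(159) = 63.05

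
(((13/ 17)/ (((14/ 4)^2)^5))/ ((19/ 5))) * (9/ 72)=8320/ 91239505427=0.00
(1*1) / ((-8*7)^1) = -1 / 56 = -0.02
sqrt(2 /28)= sqrt(14) /14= 0.27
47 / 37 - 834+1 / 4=-123207 / 148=-832.48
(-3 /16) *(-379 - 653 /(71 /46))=170841 /1136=150.39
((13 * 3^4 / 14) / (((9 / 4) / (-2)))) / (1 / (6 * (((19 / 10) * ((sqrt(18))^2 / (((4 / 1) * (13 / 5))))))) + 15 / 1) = -240084 / 54047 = -4.44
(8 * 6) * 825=39600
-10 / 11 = -0.91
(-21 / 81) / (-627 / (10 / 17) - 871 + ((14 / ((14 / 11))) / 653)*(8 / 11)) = 45710 / 341492679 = 0.00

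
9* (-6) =-54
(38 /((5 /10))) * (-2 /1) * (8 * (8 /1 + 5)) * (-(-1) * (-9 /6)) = 23712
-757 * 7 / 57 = -92.96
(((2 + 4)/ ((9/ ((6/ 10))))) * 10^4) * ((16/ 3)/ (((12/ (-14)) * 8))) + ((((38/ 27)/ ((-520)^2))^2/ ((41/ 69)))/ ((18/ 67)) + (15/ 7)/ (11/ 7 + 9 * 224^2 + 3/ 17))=-34253010342864397434276631/ 11009896198428291840000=-3111.11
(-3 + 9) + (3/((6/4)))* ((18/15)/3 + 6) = 94/5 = 18.80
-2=-2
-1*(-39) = 39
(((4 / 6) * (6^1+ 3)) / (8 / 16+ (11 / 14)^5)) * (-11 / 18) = -5916064 / 1289889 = -4.59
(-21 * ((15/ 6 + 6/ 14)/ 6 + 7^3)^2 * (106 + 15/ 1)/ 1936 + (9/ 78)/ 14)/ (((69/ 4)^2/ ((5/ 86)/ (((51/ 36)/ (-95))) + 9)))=-13452295829863/ 5067303696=-2654.72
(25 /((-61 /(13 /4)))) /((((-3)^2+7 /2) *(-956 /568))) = 923 /14579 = 0.06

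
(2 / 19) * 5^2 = 50 / 19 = 2.63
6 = 6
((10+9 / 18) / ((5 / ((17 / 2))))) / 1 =357 / 20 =17.85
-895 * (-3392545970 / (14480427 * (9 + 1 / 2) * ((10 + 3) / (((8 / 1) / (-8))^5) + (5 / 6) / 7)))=-85017202008200 / 49614769711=-1713.55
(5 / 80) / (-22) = -1 / 352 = -0.00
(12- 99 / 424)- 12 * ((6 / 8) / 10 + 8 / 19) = 234183 / 40280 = 5.81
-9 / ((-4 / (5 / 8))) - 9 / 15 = 129 / 160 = 0.81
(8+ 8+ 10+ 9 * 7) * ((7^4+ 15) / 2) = 107512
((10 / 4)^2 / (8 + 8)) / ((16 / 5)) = 125 / 1024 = 0.12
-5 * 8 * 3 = -120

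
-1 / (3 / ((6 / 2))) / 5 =-1 / 5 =-0.20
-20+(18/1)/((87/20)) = -460/29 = -15.86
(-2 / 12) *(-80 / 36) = 10 / 27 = 0.37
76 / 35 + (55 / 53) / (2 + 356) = 1443949 / 664090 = 2.17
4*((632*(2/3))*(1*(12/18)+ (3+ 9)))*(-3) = -192128/3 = -64042.67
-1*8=-8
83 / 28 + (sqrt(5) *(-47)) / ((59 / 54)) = -93.22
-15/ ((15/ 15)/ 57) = -855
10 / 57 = 0.18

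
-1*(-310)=310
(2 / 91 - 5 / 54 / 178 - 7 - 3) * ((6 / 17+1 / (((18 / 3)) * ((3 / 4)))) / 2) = -96009661 / 33456969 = -2.87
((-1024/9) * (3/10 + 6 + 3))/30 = -35.27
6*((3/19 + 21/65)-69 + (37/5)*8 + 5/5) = -61644/1235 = -49.91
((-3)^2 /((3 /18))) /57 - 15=-267 /19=-14.05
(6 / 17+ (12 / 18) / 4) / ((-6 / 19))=-1.65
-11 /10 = -1.10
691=691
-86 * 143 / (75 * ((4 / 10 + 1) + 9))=-15.77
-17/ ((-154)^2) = -17/ 23716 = -0.00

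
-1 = -1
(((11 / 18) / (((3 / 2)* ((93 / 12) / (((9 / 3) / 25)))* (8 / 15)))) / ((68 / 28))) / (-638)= -0.00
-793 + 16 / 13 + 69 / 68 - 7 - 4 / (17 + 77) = -33146873 / 41548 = -797.80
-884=-884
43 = 43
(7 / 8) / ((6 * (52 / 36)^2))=189 / 2704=0.07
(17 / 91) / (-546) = -17 / 49686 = -0.00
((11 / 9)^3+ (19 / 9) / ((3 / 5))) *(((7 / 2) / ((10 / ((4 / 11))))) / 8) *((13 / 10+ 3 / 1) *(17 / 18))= 2491979 / 7217100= 0.35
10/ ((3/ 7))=70/ 3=23.33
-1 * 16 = -16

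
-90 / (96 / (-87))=81.56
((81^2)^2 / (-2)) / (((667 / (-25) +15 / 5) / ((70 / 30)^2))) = 4948595.46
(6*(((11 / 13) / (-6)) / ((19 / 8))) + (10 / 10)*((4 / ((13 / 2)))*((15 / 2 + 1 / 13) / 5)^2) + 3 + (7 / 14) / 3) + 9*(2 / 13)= 35115277 / 6261450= 5.61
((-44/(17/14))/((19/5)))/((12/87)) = -22330/323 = -69.13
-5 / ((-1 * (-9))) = -0.56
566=566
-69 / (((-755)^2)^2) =-69 / 324928500625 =-0.00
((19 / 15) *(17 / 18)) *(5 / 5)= 1.20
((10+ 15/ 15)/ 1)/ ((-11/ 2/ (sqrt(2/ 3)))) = -2 *sqrt(6)/ 3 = -1.63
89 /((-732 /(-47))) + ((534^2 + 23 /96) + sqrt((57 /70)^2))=58446961001 /204960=285162.77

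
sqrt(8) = 2 * sqrt(2) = 2.83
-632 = -632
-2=-2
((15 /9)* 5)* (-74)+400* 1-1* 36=-758 /3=-252.67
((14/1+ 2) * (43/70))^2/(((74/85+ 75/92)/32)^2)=296408285446144/8515782961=34806.93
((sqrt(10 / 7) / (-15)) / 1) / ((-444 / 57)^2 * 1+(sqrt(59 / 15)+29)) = -11686653 * sqrt(70) / 109987345972+130321 * sqrt(2478) / 329962037916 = -0.00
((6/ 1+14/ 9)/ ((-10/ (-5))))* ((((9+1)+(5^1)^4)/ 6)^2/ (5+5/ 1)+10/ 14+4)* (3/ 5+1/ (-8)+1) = 568591673/ 90720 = 6267.54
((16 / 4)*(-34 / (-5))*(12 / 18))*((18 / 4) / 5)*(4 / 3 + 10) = 4624 / 25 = 184.96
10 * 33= 330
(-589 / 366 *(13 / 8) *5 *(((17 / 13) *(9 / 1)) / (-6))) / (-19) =-1.35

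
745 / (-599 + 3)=-5 / 4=-1.25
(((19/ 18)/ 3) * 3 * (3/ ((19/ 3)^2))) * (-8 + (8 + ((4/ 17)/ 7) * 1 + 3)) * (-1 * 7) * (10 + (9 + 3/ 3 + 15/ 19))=-1185/ 34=-34.85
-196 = -196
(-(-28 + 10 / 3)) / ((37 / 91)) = 182 / 3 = 60.67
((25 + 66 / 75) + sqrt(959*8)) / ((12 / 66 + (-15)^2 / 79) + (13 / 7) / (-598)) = 181042246 / 21173925 + 559636*sqrt(1918) / 846957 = 37.49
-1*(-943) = 943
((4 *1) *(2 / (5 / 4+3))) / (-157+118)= -32 / 663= -0.05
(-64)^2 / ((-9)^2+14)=4096 / 95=43.12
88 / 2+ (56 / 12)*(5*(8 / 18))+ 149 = 5491 / 27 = 203.37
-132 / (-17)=132 / 17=7.76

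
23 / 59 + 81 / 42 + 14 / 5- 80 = -309261 / 4130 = -74.88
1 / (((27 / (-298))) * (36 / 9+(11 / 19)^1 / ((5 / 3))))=-28310 / 11151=-2.54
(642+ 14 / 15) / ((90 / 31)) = 149482 / 675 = 221.45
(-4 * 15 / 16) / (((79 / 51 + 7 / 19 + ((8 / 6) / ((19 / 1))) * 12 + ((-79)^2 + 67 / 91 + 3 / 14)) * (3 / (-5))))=2204475 / 2202609166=0.00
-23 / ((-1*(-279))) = -0.08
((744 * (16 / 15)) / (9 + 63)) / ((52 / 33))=1364 / 195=6.99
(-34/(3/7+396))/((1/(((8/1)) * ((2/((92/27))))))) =-8568/21275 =-0.40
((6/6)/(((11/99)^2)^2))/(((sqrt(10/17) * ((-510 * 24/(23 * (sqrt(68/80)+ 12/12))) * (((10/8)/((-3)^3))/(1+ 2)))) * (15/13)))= 5885217 * sqrt(170) * (sqrt(85)+ 10)/850000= 1735.05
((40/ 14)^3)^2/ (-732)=-0.74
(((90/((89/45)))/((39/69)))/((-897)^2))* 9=4050/4497259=0.00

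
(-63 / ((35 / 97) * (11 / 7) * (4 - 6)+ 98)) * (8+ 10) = -679 / 58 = -11.71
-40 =-40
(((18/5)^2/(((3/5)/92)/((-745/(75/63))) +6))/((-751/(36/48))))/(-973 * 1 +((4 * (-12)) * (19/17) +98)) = 396394236/170648386554875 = 0.00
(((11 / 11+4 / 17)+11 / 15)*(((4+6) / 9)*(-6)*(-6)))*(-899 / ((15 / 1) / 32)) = -115532288 / 765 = -151022.60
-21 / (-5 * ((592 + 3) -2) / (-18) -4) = -378 / 2893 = -0.13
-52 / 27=-1.93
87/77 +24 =1935/77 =25.13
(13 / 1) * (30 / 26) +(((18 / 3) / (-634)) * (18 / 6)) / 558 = 294809 / 19654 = 15.00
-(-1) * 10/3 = 10/3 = 3.33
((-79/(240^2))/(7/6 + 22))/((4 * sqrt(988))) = -79 * sqrt(247)/2636774400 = -0.00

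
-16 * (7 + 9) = -256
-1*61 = -61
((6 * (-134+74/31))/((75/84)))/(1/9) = -1233792/155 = -7959.95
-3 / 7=-0.43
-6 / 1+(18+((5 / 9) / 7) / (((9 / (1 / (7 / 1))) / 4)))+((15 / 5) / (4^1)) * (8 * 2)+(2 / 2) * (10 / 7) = 100946 / 3969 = 25.43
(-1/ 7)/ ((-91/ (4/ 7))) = 4/ 4459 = 0.00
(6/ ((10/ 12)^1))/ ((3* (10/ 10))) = 12/ 5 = 2.40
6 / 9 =2 / 3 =0.67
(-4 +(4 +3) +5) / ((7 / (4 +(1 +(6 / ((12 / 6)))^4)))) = 688 / 7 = 98.29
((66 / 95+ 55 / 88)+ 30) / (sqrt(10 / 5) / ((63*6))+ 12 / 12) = 850266963 / 27147580 - 4498767*sqrt(2) / 54295160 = 31.20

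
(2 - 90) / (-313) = 88 / 313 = 0.28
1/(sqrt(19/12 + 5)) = 0.39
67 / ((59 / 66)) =4422 / 59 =74.95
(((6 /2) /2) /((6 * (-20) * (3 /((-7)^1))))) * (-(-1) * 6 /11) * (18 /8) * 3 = 189 /1760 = 0.11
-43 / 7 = -6.14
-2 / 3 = -0.67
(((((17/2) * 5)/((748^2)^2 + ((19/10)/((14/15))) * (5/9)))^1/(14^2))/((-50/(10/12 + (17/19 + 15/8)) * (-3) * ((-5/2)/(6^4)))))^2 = 568722614769/7644598032531101421483477444855625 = 0.00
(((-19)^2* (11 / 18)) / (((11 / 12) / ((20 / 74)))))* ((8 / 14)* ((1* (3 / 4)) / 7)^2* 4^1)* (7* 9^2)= 1754460 / 1813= 967.71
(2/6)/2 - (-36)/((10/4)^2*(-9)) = -71/150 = -0.47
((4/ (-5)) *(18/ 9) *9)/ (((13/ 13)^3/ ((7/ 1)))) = -504/ 5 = -100.80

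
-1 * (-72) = 72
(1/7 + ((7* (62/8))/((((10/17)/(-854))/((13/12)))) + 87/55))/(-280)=1576746331/5174400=304.72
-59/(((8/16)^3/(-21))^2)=-1665216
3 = 3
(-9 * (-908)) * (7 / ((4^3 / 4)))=14301 / 4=3575.25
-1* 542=-542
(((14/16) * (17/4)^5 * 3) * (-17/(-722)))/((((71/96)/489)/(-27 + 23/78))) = -1513220.07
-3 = -3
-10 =-10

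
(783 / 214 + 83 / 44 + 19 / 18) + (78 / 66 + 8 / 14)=2477843 / 296604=8.35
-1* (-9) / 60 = 3 / 20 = 0.15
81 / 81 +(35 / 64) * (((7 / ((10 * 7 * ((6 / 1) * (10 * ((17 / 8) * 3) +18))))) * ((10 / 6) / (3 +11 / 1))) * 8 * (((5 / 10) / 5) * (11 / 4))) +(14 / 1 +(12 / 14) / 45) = 15.02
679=679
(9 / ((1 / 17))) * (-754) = -115362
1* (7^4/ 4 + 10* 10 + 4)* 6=4225.50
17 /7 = 2.43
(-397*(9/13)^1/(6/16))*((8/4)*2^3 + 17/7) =-1229112/91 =-13506.73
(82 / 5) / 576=41 / 1440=0.03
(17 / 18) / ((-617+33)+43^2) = 17 / 22770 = 0.00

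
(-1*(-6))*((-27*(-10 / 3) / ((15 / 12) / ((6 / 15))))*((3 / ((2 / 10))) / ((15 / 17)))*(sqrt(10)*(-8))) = -117504*sqrt(10) / 5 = -74316.05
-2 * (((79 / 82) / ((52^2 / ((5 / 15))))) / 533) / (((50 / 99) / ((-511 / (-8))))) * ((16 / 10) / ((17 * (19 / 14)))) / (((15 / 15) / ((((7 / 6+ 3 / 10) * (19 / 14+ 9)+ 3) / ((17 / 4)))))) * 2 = -84815269 / 2534890635875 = -0.00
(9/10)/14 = 9/140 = 0.06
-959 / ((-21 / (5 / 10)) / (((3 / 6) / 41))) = 137 / 492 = 0.28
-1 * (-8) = 8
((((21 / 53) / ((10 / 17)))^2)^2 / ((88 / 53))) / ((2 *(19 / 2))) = 16243247601 / 2489223440000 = 0.01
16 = 16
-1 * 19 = -19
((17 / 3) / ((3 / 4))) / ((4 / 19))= 323 / 9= 35.89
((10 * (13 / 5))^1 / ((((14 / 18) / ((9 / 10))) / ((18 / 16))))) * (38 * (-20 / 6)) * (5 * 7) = -300105 / 2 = -150052.50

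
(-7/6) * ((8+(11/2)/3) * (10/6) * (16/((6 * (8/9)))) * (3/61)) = -2065/732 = -2.82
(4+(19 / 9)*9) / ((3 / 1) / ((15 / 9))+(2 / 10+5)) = 23 / 7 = 3.29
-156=-156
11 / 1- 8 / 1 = 3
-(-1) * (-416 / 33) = -416 / 33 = -12.61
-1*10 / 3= -10 / 3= -3.33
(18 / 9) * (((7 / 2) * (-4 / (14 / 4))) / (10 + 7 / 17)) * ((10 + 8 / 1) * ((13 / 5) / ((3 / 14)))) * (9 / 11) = -445536 / 3245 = -137.30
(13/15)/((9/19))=247/135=1.83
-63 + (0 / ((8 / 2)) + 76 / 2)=-25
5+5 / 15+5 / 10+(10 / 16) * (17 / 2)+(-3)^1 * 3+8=487 / 48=10.15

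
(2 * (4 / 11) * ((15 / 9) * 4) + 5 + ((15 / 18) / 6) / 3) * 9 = 11755 / 132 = 89.05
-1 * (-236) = 236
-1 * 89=-89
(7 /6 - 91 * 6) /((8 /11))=-749.15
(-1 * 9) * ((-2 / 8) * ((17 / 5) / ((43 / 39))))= 5967 / 860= 6.94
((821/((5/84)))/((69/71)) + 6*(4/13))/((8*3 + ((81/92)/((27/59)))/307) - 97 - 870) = -26058999952/1731204475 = -15.05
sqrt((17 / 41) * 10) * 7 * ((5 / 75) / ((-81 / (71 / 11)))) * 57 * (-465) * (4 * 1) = 1170932 * sqrt(6970) / 12177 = 8028.01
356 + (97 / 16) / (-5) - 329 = 2063 / 80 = 25.79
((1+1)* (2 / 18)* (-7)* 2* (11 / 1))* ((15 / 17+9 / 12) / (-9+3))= 2849 / 306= 9.31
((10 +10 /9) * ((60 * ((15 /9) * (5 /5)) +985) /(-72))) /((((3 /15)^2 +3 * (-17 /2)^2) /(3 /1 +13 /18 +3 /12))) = -3.07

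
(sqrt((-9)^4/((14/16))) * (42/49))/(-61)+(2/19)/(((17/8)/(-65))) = -1040/323 - 972 * sqrt(14)/2989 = -4.44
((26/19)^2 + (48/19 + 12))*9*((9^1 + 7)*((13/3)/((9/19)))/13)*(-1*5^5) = -296000000/57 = -5192982.46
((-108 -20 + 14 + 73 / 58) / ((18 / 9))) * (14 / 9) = -45773 / 522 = -87.69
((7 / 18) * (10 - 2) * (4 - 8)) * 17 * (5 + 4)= -1904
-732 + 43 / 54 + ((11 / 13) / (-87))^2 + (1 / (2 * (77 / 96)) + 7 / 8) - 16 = -1762764790051 / 2363889528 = -745.71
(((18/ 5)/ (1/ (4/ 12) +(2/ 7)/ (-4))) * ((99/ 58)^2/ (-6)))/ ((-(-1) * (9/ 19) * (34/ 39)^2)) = -660891231/ 398600360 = -1.66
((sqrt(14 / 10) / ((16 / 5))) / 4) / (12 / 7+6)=7*sqrt(35) / 3456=0.01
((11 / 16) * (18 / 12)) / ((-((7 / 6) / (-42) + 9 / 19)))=-5643 / 2440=-2.31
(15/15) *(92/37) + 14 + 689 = 26103/37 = 705.49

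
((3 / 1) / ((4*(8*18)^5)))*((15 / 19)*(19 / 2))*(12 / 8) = 5 / 36691771392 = 0.00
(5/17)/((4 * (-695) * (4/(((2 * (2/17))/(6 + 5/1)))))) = -0.00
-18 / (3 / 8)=-48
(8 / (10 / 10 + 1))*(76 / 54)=152 / 27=5.63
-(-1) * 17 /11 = 17 /11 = 1.55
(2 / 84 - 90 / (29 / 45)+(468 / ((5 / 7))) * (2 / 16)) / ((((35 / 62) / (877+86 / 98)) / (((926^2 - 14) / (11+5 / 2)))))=-804017864368577536 / 140998725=-5702305920.63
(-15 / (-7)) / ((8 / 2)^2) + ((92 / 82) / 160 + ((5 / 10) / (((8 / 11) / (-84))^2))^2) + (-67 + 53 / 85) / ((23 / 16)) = 1597629711713293 / 35909440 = 44490521.48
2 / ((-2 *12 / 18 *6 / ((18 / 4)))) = -9 / 8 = -1.12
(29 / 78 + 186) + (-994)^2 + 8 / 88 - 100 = 847809073 / 858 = 988122.46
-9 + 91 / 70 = -77 / 10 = -7.70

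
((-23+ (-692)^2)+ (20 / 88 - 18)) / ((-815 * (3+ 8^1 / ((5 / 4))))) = -10534111 / 168542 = -62.50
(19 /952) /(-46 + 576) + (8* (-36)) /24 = -6054701 /504560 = -12.00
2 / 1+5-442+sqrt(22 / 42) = -435+sqrt(231) / 21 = -434.28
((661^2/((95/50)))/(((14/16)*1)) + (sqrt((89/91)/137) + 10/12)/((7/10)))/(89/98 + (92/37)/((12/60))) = 740*sqrt(1109563)/86152313 + 54318264770/2757261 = 19700.09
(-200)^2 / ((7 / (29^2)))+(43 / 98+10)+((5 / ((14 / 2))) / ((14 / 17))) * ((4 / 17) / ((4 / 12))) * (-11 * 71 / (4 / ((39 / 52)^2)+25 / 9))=41915109307 / 8722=4805676.37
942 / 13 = 72.46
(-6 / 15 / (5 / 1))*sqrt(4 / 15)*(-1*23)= 92*sqrt(15) / 375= 0.95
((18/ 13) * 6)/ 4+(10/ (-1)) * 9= -87.92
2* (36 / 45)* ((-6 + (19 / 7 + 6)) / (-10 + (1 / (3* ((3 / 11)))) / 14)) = -2736 / 6245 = -0.44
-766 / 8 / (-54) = 383 / 216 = 1.77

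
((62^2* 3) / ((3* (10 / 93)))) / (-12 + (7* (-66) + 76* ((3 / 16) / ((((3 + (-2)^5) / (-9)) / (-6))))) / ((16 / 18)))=-27646048 / 434305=-63.66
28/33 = 0.85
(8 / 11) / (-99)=-8 / 1089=-0.01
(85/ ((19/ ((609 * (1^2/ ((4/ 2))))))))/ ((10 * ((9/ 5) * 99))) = 17255/ 22572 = 0.76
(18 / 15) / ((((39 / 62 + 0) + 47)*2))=0.01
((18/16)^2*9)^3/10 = 387420489/2621440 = 147.79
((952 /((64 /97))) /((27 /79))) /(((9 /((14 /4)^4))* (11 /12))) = 2189464697 /28512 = 76790.99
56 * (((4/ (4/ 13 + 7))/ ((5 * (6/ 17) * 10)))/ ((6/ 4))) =24752/ 21375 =1.16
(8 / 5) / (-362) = -4 / 905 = -0.00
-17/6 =-2.83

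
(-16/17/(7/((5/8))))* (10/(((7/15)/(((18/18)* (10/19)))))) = -15000/15827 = -0.95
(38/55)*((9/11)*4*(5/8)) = 171/121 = 1.41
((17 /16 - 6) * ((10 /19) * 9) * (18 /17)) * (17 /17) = -31995 /1292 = -24.76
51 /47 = 1.09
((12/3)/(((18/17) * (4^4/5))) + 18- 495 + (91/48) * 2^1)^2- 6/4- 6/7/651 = 451262393700247/2015870976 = 223854.80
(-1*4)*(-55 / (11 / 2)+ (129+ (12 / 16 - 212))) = 369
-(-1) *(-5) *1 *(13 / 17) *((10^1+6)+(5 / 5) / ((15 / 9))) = -1079 / 17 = -63.47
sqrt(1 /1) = 1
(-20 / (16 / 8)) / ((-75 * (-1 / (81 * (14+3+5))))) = -1188 / 5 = -237.60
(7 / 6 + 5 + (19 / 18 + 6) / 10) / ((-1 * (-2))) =1237 / 360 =3.44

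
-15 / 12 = -1.25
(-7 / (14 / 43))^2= 1849 / 4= 462.25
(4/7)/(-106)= -2/371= -0.01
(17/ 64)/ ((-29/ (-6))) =51/ 928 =0.05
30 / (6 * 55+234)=0.05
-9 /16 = -0.56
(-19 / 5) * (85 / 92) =-3.51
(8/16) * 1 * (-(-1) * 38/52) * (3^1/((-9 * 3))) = -19/468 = -0.04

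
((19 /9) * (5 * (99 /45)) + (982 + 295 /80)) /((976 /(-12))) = -145283 /11712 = -12.40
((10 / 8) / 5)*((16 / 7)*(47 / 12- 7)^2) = 1369 / 252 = 5.43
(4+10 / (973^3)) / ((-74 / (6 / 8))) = -5527003917 / 136332762916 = -0.04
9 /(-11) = -9 /11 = -0.82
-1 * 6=-6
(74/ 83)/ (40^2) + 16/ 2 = 531237/ 66400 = 8.00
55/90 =11/18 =0.61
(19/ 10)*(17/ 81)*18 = 323/ 45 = 7.18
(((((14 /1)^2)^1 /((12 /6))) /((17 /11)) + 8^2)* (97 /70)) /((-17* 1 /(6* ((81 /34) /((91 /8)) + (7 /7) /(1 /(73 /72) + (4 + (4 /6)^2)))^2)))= -1487323472711711913 /154087074688193920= -9.65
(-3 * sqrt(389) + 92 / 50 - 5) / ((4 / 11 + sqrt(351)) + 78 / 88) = -144 * sqrt(15171) / 5591 - 3792 * sqrt(39) / 139775 + 316 / 27955 + 60 * sqrt(389) / 5591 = -3.12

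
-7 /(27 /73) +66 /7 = -1795 /189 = -9.50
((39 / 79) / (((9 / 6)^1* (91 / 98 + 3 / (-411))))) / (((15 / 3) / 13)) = 648284 / 697965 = 0.93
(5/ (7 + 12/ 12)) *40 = 25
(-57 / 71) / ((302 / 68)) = -1938 / 10721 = -0.18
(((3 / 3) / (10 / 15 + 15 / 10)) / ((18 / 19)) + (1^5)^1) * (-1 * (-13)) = 58 / 3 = 19.33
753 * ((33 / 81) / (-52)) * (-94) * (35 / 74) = 4541845 / 17316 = 262.29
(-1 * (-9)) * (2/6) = 3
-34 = -34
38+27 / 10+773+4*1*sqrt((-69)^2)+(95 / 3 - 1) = 33611 / 30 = 1120.37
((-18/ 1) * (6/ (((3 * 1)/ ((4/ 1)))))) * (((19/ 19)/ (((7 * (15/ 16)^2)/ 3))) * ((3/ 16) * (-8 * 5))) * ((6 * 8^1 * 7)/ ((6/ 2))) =294912/ 5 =58982.40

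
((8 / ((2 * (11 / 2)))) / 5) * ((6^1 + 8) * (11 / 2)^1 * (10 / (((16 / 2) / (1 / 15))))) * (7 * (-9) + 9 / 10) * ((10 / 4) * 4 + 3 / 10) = -149247 / 250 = -596.99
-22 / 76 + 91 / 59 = 2809 / 2242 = 1.25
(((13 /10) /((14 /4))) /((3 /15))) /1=13 /7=1.86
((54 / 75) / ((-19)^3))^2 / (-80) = -81 / 588073512500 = -0.00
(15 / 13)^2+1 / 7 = 1744 / 1183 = 1.47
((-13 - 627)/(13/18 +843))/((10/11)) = -12672/15187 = -0.83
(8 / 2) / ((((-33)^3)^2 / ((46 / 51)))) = 184 / 65864866419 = 0.00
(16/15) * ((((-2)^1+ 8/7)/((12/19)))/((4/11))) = -418/105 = -3.98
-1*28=-28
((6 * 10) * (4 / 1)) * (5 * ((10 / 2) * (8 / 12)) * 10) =40000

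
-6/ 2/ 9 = -1/ 3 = -0.33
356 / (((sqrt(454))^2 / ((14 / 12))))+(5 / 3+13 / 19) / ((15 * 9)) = 1628413 / 1746765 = 0.93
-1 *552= -552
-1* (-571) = 571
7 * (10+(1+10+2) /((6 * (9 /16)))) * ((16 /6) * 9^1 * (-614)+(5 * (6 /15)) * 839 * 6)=-452623.11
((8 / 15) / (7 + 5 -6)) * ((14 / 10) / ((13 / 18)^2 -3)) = -1008 / 20075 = -0.05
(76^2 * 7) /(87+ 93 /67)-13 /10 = 1929461 /4230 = 456.14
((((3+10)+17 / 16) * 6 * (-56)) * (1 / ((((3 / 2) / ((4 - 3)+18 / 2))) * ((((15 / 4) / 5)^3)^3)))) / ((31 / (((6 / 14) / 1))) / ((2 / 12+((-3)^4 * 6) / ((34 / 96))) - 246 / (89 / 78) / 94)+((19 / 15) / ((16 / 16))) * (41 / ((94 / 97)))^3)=-2227432202476385730560000 / 509320437976668275187921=-4.37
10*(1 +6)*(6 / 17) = 420 / 17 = 24.71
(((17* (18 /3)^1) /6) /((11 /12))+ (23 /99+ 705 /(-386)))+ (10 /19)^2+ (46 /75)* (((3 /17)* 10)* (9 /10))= 9701893021 /532998450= 18.20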